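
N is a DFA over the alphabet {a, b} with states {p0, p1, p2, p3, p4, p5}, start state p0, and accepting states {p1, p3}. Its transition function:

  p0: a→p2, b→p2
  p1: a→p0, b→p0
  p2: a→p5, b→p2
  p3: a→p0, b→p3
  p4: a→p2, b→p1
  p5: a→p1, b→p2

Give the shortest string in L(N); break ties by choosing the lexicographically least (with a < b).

A breadth-first search from p0 reaches an accepting state first via the path p0 → p2 → p5 → p1 on input aaa.
No string of length < 3 is accepted (BFS exhausts all shorter strings without reaching an accepting state), and aaa is the lexicographically least accepting string of length 3.

aaa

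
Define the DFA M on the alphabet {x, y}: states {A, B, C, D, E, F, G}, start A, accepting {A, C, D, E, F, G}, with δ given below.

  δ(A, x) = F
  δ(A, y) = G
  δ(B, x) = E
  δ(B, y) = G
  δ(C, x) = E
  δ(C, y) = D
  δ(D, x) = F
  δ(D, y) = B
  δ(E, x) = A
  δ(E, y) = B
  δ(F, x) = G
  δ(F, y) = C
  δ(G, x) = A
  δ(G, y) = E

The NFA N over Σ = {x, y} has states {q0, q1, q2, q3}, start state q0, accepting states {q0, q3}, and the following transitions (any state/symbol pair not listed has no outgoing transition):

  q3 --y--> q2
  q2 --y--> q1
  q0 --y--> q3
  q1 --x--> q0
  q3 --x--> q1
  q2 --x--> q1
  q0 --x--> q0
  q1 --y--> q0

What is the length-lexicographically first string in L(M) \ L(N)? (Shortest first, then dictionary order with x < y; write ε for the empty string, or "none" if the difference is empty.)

yx

The string yx is accepted by M but not by N.
No shorter string lies in the difference, and yx is the lexicographically first length-2 string in L(M) \ L(N).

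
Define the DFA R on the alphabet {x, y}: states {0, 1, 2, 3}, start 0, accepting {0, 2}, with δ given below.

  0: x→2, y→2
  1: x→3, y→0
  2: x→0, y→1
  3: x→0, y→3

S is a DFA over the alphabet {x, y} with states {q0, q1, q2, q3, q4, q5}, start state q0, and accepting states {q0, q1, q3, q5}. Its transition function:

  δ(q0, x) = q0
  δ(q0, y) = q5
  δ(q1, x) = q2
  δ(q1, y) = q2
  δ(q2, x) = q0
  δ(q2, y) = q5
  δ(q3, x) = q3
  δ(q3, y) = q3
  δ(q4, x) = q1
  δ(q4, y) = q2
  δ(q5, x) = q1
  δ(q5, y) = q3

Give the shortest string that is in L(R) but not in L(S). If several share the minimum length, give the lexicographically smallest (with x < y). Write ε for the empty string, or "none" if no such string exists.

The string yxx is accepted by R but not by S.
No shorter string lies in the difference, and yxx is the lexicographically first length-3 string in L(R) \ L(S).

yxx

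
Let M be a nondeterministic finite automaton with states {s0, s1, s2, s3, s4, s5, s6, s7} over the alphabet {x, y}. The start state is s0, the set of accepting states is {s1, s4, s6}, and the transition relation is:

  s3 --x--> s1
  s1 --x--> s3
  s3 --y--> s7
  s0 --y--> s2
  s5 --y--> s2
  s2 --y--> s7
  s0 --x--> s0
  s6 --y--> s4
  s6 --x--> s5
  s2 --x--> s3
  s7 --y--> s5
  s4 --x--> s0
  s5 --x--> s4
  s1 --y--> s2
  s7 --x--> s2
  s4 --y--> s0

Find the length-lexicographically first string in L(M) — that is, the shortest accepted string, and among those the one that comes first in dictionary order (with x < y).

A breadth-first search from s0 reaches an accepting state first via the path s0 → s2 → s3 → s1 on input yxx.
No string of length < 3 is accepted (BFS exhausts all shorter strings without reaching an accepting state), and yxx is the lexicographically least accepting string of length 3.

yxx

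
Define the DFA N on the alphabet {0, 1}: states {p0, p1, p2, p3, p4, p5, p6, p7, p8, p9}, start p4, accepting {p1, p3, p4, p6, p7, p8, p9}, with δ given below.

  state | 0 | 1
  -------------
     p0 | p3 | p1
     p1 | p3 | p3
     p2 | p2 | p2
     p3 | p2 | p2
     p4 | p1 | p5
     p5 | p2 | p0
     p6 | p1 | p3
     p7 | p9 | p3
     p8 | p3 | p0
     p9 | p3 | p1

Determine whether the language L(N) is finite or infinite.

The useful states (reachable from p4 and able to reach an accepting state) are {p0, p1, p3, p4, p5}.
Restricted to these states the transition graph has no cycle, so every accepting path has bounded length and L is finite.

finite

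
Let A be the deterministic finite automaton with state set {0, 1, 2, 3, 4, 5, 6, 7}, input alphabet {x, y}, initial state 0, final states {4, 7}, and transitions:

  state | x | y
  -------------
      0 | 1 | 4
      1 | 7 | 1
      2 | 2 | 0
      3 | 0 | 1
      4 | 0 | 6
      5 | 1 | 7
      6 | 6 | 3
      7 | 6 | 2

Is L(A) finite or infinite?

infinite

State 1 is reachable from the start and can reach an accepting state, and it lies on the cycle 1 → 1.
Traversing that cycle any number of times yields accepted strings of unbounded length, so the language is infinite.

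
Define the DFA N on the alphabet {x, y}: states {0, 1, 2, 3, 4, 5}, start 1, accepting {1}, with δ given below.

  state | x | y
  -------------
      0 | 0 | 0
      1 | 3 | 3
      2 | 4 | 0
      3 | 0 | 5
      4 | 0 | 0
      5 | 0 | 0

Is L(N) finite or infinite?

The useful states (reachable from 1 and able to reach an accepting state) are {1}.
Restricted to these states the transition graph has no cycle, so every accepting path has bounded length and L is finite.

finite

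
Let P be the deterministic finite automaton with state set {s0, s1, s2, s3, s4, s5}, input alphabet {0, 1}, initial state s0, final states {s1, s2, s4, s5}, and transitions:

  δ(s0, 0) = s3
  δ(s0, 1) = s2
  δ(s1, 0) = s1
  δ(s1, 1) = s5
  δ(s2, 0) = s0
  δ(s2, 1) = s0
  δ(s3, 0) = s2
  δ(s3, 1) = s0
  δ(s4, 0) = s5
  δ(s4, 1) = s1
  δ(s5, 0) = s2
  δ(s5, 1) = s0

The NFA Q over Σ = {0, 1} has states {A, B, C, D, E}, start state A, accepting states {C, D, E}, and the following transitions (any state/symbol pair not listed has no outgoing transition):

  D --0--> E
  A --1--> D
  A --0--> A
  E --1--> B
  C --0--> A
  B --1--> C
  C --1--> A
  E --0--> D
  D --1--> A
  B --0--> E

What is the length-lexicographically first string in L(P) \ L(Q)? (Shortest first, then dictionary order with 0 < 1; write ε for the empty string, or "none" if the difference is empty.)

00

The string 00 is accepted by P but not by Q.
No shorter string lies in the difference, and 00 is the lexicographically first length-2 string in L(P) \ L(Q).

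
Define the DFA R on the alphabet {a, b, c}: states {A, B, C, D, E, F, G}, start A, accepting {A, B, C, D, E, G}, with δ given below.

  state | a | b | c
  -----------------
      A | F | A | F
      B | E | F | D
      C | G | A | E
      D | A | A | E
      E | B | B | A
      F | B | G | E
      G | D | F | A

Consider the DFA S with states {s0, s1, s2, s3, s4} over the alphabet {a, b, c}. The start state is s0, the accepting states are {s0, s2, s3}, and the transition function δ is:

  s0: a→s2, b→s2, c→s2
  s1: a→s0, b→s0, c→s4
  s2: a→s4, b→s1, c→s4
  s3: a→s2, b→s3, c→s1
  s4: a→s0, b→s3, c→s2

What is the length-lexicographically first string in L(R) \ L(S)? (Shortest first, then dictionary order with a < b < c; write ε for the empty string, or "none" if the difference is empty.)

aa

The string aa is accepted by R but not by S.
No shorter string lies in the difference, and aa is the lexicographically first length-2 string in L(R) \ L(S).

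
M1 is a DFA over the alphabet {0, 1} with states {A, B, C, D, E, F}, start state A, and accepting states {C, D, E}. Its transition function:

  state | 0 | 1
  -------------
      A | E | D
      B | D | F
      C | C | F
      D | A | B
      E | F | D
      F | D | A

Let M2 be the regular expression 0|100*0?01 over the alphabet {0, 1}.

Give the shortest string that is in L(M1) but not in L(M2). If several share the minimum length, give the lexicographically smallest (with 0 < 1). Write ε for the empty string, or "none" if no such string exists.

1

The string 1 is accepted by M1 but not by M2.
No shorter string lies in the difference, and 1 is the lexicographically first length-1 string in L(M1) \ L(M2).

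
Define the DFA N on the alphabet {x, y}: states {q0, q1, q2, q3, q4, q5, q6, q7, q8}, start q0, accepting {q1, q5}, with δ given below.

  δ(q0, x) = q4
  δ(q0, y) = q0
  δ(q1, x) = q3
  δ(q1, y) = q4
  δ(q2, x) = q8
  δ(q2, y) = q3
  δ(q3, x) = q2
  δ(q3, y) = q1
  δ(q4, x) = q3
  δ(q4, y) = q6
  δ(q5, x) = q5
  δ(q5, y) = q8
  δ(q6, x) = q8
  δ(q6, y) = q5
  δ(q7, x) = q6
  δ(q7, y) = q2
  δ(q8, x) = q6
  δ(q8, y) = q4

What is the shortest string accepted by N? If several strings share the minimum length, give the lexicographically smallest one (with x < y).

xxy

A breadth-first search from q0 reaches an accepting state first via the path q0 → q4 → q3 → q1 on input xxy.
No string of length < 3 is accepted (BFS exhausts all shorter strings without reaching an accepting state), and xxy is the lexicographically least accepting string of length 3.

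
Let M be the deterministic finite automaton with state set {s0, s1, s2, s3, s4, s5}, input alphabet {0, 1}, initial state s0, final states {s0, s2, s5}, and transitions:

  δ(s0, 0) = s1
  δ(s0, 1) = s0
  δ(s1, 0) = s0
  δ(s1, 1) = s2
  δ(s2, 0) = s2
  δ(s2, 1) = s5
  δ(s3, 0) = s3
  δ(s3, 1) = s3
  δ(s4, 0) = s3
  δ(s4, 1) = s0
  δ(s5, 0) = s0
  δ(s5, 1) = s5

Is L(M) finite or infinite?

State s0 is reachable from the start and can reach an accepting state, and it lies on the cycle s0 → s0.
Traversing that cycle any number of times yields accepted strings of unbounded length, so the language is infinite.

infinite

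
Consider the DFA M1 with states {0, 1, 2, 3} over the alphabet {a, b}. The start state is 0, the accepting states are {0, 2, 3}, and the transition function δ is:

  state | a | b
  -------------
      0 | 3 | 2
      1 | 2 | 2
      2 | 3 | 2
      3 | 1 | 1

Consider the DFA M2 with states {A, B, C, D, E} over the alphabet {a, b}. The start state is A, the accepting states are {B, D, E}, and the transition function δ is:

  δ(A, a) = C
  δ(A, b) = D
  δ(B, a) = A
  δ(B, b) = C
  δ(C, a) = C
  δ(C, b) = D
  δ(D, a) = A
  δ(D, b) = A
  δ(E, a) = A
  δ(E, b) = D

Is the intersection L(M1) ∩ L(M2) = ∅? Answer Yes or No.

No

The string b is accepted by both M1 and M2.
Hence L(M1) ∩ L(M2) ≠ ∅.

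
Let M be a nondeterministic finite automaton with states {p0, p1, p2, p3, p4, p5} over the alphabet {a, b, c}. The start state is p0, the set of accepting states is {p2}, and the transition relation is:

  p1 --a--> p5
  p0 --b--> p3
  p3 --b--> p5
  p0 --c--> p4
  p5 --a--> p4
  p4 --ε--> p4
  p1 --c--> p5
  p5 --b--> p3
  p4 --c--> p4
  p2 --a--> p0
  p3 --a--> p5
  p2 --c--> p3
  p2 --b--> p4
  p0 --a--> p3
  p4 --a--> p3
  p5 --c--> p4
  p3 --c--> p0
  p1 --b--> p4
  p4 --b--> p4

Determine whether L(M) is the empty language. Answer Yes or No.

The states reachable from the start state are {p0, p3, p4, p5}.
None of the accepting states {p2} is reachable, so no string is accepted and L(M) = ∅.

Yes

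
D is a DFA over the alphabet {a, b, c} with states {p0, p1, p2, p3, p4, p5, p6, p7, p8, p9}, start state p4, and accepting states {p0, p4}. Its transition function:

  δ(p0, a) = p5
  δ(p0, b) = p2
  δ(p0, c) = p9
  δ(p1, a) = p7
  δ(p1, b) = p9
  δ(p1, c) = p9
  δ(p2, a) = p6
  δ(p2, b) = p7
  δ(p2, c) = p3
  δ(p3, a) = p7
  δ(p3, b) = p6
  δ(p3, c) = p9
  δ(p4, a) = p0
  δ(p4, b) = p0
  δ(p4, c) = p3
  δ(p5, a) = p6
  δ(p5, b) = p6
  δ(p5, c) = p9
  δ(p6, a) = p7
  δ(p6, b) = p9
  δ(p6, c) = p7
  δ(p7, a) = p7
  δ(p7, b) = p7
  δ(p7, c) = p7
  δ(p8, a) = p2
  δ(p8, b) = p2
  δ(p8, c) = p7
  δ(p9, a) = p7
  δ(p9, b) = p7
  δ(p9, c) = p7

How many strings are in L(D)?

The useful subgraph on states {p0, p4} is acyclic, so L(D) is finite; the longest accepting path visits 2 useful states, giving maximum string length 1.
Counting accepting paths from p4 by length: 1 of length 0, 2 of length 1. Total 3.

3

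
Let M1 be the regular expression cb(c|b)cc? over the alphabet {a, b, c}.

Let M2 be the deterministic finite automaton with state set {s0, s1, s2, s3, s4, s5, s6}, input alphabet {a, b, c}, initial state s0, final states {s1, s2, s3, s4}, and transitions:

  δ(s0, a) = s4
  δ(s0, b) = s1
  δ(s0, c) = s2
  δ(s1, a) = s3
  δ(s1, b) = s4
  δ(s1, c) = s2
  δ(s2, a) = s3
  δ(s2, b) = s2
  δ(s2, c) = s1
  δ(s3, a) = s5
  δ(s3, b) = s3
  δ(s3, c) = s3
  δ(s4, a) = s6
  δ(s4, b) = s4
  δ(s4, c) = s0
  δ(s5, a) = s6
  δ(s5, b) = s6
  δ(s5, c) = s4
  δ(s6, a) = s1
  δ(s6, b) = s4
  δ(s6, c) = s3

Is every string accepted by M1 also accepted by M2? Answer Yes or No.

Converting the expression M1 to a DFA (subset construction, then merging equivalent states) gives the minimal DFA with states {r0, r1, r2, r3, r4, r5, r6}, start state r0, accepting states {r5, r6} and transitions r0: a→r1, b→r1, c→r2; r1: a→r1, b→r1, c→r1; r2: a→r1, b→r3, c→r1; r3: a→r1, b→r4, c→r4; r4: a→r1, b→r1, c→r5; r5: a→r1, b→r1, c→r6; r6: a→r1, b→r1, c→r1.
Exploring the product automaton M1 × M2 from the start pair (r0, s0), following both machines on each input symbol, reaches 16 state pairs: (r0, s0), (r1, s4), (r1, s1), (r2, s2), (r1, s6), (r1, s0), (r1, s3), (r1, s2), (r3, s2), (r1, s5), (r4, s2), (r4, s1), (r5, s1), (r5, s2), (r6, s2), (r6, s1).
M1 accepts in {r5, r6} and M2 accepts in {s1, s2, s3, s4}. The reachable pairs whose M1-component is accepting are (r5, s1), (r5, s2), (r6, s2), (r6, s1); in each of them the M2-component is accepting too, so the product for L(M1) \ L(M2) (M1-component accepting, M2-component rejecting) has no reachable accepting pair and the difference is empty.
Hence every string in L(M1) is also in L(M2).

Yes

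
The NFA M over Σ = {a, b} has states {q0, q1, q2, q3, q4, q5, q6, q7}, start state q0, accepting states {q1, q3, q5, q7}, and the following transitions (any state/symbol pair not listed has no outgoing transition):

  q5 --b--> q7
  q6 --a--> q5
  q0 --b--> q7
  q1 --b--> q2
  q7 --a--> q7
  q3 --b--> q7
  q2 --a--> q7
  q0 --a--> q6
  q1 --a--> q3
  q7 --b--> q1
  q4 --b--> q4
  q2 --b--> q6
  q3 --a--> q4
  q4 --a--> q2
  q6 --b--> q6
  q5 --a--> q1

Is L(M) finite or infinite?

State q6 is reachable from the start and can reach an accepting state, and it lies on the cycle q6 → q5 → q1 → q2 → q6.
Traversing that cycle any number of times yields accepted strings of unbounded length, so the language is infinite.

infinite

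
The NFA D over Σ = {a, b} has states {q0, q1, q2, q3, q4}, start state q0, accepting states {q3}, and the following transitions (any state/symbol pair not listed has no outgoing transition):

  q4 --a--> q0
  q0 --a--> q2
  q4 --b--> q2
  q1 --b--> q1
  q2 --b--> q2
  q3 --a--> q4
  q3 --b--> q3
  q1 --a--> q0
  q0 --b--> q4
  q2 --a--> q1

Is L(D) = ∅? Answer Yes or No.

The states reachable from the start state are {q0, q1, q2, q4}.
None of the accepting states {q3} is reachable, so no string is accepted and L(D) = ∅.

Yes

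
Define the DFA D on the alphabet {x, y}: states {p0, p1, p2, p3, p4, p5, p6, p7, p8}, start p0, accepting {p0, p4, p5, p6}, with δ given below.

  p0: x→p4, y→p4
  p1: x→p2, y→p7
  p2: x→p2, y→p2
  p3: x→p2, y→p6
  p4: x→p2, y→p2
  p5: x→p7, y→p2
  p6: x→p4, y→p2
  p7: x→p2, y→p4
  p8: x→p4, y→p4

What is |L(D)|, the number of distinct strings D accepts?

The useful subgraph on states {p0, p4} is acyclic, so L(D) is finite; the longest accepting path visits 2 useful states, giving maximum string length 1.
Counting accepting paths from p0 by length: 1 of length 0, 2 of length 1. Total 3.

3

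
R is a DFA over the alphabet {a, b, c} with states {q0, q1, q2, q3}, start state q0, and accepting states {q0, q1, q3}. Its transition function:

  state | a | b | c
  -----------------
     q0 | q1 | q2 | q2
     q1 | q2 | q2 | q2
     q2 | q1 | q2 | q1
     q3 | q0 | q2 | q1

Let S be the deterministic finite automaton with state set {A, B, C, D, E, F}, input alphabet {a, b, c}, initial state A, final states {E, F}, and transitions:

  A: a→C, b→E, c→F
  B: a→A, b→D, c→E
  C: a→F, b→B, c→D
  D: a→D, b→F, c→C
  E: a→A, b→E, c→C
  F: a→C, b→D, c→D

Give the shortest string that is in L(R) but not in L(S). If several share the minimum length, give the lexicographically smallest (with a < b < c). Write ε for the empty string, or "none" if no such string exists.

The empty string ε is accepted by R but not by S.
Since ε is the unique shortest string, it is the required witness.

ε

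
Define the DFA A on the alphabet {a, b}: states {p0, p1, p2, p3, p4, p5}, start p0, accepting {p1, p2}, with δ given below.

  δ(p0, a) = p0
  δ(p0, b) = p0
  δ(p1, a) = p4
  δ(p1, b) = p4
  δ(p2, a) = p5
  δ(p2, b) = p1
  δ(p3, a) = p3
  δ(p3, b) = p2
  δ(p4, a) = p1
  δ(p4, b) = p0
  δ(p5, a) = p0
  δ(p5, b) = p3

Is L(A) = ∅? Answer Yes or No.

Yes

The states reachable from the start state are {p0}.
None of the accepting states {p1, p2} is reachable, so no string is accepted and L(A) = ∅.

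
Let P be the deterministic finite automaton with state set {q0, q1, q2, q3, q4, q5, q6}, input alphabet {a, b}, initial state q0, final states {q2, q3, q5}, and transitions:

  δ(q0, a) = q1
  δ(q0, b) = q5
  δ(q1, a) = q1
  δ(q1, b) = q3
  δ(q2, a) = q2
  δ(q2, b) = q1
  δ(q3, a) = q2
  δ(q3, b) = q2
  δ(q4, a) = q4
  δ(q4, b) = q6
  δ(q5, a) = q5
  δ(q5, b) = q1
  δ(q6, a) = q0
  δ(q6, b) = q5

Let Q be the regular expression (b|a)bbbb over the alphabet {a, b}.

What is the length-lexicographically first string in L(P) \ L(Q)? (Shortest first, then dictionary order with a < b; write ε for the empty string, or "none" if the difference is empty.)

The string b is accepted by P but not by Q.
No shorter string lies in the difference, and b is the lexicographically first length-1 string in L(P) \ L(Q).

b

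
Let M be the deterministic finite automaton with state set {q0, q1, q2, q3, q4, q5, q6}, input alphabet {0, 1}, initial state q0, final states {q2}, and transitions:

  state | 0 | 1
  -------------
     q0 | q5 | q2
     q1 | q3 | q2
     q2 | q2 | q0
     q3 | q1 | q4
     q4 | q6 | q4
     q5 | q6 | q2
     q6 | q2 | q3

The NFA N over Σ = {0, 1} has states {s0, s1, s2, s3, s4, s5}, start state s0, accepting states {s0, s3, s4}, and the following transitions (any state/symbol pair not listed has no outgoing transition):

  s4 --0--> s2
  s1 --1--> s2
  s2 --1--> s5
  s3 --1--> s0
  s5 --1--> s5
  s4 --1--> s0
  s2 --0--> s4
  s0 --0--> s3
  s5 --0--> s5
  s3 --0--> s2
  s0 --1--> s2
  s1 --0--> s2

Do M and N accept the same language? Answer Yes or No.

The string 1 is accepted by M but rejected by N.
So L(M) ≠ L(N).

No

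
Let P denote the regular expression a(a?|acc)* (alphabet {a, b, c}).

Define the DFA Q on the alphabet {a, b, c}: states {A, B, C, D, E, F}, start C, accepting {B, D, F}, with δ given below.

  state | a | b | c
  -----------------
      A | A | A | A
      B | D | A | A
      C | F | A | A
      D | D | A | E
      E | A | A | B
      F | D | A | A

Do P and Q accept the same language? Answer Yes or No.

Converting the expression P to a DFA (subset construction, then merging equivalent states) gives the minimal DFA with states {p0, p1, p2, p3, p4}, start state p0, accepting states {p1, p3} and transitions p0: a→p1, b→p2, c→p2; p1: a→p3, b→p2, c→p2; p2: a→p2, b→p2, c→p2; p3: a→p3, b→p2, c→p4; p4: a→p2, b→p2, c→p1.
Exploring the product automaton P × Q from the start pair (p0, C), following both machines on each input symbol, reaches 6 state pairs: (p0, C), (p1, F), (p2, A), (p3, D), (p4, E), (p1, B).
P accepts in {p1, p3} and Q accepts in {B, D, F}. In every reachable pair the two components are either both accepting — (p1, F), (p3, D), (p1, B) — or both non-accepting, so no string is accepted by exactly one of the machines: L(P) \ L(Q) and L(Q) \ L(P) are both empty.
Hence every string is accepted by P iff it is accepted by Q, and the two languages coincide.

Yes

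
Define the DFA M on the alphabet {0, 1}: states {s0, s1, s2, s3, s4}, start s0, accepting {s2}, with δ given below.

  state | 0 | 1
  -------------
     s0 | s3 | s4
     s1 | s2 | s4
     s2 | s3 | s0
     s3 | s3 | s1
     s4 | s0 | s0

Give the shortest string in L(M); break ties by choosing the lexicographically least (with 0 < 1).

010

A breadth-first search from s0 reaches an accepting state first via the path s0 → s3 → s1 → s2 on input 010.
No string of length < 3 is accepted (BFS exhausts all shorter strings without reaching an accepting state), and 010 is the lexicographically least accepting string of length 3.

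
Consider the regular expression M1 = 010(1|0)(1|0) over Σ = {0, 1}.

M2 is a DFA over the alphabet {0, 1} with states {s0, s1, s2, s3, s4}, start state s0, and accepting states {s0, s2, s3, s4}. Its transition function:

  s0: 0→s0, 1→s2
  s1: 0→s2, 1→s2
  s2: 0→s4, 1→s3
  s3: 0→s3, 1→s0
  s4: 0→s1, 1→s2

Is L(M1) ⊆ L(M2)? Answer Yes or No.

Converting the expression M1 to a DFA (subset construction, then merging equivalent states) gives the minimal DFA with states {r0, r1, r2, r3, r4, r5, r6}, start state r0, accepting states {r6} and transitions r0: 0→r1, 1→r2; r1: 0→r2, 1→r3; r2: 0→r2, 1→r2; r3: 0→r4, 1→r2; r4: 0→r5, 1→r5; r5: 0→r6, 1→r6; r6: 0→r2, 1→r2.
Exploring the product automaton M1 × M2 from the start pair (r0, s0), following both machines on each input symbol, reaches 14 state pairs: (r0, s0), (r1, s0), (r2, s2), (r2, s0), (r3, s2), (r2, s4), (r2, s3), (r4, s4), (r2, s1), (r5, s1), (r5, s2), (r6, s2), (r6, s4), (r6, s3).
M1 accepts in {r6} and M2 accepts in {s0, s2, s3, s4}. The reachable pairs whose M1-component is accepting are (r6, s2), (r6, s4), (r6, s3); in each of them the M2-component is accepting too, so the product for L(M1) \ L(M2) (M1-component accepting, M2-component rejecting) has no reachable accepting pair and the difference is empty.
Hence every string in L(M1) is also in L(M2).

Yes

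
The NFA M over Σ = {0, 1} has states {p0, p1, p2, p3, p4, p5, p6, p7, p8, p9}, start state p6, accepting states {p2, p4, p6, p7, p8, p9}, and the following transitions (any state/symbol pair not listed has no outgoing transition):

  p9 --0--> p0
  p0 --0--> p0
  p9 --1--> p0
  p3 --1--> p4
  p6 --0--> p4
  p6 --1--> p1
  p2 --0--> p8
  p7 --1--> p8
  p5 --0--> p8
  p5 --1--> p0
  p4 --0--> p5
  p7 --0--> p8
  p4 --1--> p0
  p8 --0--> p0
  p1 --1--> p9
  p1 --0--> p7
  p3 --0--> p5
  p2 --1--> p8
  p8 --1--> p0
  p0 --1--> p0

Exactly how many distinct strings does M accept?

The useful subgraph on states {p1, p4, p5, p6, p7, p8, p9} is acyclic, so L(M) is finite; the longest accepting path visits 4 useful states, giving maximum string length 3.
Counting accepting paths from p6 by length: 1 of length 0, 1 of length 1, 2 of length 2, 3 of length 3. Total 7.

7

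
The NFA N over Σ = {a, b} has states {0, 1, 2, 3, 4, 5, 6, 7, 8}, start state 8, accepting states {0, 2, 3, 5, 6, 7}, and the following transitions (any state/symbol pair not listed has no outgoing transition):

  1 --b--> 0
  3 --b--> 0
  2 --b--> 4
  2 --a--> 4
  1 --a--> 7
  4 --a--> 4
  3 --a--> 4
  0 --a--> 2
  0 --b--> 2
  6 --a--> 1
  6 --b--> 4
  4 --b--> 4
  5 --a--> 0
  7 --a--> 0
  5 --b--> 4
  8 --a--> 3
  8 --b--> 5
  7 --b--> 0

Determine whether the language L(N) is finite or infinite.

finite

The useful states (reachable from 8 and able to reach an accepting state) are {0, 2, 3, 5, 8}.
Restricted to these states the transition graph has no cycle, so every accepting path has bounded length and L is finite.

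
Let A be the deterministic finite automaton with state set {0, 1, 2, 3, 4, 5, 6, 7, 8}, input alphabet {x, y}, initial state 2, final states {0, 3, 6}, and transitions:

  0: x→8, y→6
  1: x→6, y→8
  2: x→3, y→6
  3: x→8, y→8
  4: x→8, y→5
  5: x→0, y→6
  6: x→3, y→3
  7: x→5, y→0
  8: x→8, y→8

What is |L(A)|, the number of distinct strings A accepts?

The useful subgraph on states {2, 3, 6} is acyclic, so L(A) is finite; the longest accepting path visits 3 useful states, giving maximum string length 2.
Counting accepting paths from 2 by length: 2 of length 1, 2 of length 2. Total 4.

4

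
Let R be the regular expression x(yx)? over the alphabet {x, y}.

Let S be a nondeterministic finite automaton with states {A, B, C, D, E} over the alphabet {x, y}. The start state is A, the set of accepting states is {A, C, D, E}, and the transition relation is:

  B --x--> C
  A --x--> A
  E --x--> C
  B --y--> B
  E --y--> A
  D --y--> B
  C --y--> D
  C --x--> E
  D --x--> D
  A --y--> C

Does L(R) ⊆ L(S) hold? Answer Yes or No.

Yes

Converting the expression R to a DFA (subset construction, then merging equivalent states) gives the minimal DFA with states {r0, r1, r2, r3, r4}, start state r0, accepting states {r1, r4} and transitions r0: x→r1, y→r2; r1: x→r2, y→r3; r2: x→r2, y→r2; r3: x→r4, y→r2; r4: x→r2, y→r2.
Exploring the product automaton R × S from the start pair (r0, A), following both machines on each input symbol, reaches 9 state pairs: (r0, A), (r1, A), (r2, C), (r2, A), (r3, C), (r2, E), (r2, D), (r4, E), (r2, B).
R accepts in {r1, r4} and S accepts in {A, C, D, E}. The reachable pairs whose R-component is accepting are (r1, A), (r4, E); in each of them the S-component is accepting too, so the product for L(R) \ L(S) (R-component accepting, S-component rejecting) has no reachable accepting pair and the difference is empty.
Hence every string in L(R) is also in L(S).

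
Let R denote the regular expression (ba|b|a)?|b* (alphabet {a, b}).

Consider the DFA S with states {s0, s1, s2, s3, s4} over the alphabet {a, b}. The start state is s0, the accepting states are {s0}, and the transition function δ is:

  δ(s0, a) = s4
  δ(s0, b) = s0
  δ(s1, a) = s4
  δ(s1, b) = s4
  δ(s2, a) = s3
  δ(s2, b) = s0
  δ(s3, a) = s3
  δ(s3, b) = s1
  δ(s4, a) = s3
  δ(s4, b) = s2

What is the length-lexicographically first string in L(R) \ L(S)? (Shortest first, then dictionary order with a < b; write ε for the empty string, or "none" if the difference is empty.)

a

The string a is accepted by R but not by S.
No shorter string lies in the difference, and a is the lexicographically first length-1 string in L(R) \ L(S).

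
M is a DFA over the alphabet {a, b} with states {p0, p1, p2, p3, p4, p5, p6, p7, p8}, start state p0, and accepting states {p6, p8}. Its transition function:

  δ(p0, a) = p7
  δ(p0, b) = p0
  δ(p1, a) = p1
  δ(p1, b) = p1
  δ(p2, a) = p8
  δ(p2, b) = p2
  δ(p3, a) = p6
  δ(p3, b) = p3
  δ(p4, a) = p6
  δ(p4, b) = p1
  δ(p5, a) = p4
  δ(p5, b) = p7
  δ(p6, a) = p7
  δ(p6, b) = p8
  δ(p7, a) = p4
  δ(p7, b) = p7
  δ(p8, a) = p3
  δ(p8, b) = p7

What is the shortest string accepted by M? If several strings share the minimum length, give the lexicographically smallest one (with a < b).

A breadth-first search from p0 reaches an accepting state first via the path p0 → p7 → p4 → p6 on input aaa.
No string of length < 3 is accepted (BFS exhausts all shorter strings without reaching an accepting state), and aaa is the lexicographically least accepting string of length 3.

aaa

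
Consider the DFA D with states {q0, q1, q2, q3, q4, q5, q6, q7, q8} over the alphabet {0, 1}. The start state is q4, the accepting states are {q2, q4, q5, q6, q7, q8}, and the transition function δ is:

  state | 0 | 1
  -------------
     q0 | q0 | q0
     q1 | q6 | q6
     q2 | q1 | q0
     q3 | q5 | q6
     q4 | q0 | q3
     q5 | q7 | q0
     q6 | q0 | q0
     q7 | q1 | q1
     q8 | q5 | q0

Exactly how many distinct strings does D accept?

8

The useful subgraph on states {q1, q3, q4, q5, q6, q7} is acyclic, so L(D) is finite; the longest accepting path visits 6 useful states, giving maximum string length 5.
Counting accepting paths from q4 by length: 1 of length 0, 2 of length 2, 1 of length 3, 4 of length 5. Total 8.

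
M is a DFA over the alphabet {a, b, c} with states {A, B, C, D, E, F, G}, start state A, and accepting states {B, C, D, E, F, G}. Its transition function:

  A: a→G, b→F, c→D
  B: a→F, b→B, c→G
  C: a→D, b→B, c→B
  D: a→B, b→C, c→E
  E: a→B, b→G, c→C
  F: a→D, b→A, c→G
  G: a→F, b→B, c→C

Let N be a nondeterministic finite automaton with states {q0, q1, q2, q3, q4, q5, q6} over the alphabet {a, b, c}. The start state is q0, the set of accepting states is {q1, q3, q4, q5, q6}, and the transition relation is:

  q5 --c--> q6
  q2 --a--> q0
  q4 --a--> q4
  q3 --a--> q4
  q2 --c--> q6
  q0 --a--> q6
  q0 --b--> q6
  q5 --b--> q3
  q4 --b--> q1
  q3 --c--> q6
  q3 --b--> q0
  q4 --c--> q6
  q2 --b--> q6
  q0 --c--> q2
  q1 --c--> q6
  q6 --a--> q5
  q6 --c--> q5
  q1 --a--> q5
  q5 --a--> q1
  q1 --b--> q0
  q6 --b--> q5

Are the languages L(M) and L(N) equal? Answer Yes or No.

No

The string c is accepted by M but rejected by N.
So L(M) ≠ L(N).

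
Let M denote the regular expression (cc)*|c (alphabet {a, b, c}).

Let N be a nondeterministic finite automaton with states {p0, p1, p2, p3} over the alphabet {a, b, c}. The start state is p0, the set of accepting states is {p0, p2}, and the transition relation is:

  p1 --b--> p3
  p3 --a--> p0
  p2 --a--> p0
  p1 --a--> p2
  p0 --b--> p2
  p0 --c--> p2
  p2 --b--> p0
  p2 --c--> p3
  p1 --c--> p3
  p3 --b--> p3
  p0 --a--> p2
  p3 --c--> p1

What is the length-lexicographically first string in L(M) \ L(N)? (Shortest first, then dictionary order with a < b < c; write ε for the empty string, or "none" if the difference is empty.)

cc

The string cc is accepted by M but not by N.
No shorter string lies in the difference, and cc is the lexicographically first length-2 string in L(M) \ L(N).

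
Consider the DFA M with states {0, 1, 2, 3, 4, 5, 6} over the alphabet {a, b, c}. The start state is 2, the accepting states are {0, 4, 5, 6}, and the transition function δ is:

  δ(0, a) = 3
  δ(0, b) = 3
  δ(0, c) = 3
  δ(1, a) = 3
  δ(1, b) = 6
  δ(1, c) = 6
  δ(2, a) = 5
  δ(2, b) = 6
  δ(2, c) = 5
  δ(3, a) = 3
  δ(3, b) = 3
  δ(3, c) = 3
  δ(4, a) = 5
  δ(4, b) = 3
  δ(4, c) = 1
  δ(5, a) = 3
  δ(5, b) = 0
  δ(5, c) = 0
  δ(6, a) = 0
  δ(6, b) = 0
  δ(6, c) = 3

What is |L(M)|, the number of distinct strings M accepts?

The useful subgraph on states {0, 2, 5, 6} is acyclic, so L(M) is finite; the longest accepting path visits 3 useful states, giving maximum string length 2.
Counting accepting paths from 2 by length: 3 of length 1, 6 of length 2. Total 9.

9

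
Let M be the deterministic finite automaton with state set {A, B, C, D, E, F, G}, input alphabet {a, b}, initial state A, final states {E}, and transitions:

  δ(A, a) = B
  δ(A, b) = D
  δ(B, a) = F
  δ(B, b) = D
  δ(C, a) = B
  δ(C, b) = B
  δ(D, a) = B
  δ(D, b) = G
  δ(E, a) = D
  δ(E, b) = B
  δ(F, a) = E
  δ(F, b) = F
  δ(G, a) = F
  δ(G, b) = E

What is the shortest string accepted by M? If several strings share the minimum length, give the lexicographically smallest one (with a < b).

aaa

A breadth-first search from A reaches an accepting state first via the path A → B → F → E on input aaa.
No string of length < 3 is accepted (BFS exhausts all shorter strings without reaching an accepting state), and aaa is the lexicographically least accepting string of length 3.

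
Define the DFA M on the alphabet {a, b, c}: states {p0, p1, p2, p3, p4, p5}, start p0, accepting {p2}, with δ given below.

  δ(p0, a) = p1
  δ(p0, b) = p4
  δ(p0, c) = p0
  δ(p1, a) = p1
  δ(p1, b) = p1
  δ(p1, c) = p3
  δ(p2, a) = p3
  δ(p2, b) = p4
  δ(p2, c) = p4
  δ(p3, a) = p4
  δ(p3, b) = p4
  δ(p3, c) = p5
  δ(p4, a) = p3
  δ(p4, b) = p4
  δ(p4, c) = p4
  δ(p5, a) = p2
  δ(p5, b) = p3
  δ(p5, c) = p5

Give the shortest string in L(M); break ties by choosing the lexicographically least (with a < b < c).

A breadth-first search from p0 reaches an accepting state first via the path p0 → p1 → p3 → p5 → p2 on input acca.
No string of length < 4 is accepted (BFS exhausts all shorter strings without reaching an accepting state), and acca is the lexicographically least accepting string of length 4.

acca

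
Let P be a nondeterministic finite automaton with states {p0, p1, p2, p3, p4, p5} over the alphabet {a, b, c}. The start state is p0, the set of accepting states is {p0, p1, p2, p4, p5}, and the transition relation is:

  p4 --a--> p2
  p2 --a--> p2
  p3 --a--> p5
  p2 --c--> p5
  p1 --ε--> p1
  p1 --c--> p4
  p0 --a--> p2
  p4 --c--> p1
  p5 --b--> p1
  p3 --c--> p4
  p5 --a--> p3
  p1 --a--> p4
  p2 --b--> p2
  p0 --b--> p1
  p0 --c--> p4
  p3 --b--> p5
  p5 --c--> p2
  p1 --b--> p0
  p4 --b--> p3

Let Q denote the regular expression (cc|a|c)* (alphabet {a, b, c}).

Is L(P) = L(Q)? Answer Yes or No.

The string b is accepted by P but rejected by Q.
So L(P) ≠ L(Q).

No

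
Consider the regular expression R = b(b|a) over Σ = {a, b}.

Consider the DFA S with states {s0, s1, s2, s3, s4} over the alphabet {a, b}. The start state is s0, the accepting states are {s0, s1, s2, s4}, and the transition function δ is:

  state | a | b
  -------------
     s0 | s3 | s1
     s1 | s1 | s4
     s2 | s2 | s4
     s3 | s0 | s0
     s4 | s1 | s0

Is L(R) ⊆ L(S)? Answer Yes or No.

Converting the expression R to a DFA (subset construction, then merging equivalent states) gives the minimal DFA with states {r0, r1, r2, r3}, start state r0, accepting states {r3} and transitions r0: a→r1, b→r2; r1: a→r1, b→r1; r2: a→r3, b→r3; r3: a→r1, b→r1.
Exploring the product automaton R × S from the start pair (r0, s0), following both machines on each input symbol, reaches 8 state pairs: (r0, s0), (r1, s3), (r2, s1), (r1, s0), (r3, s1), (r3, s4), (r1, s1), (r1, s4).
R accepts in {r3} and S accepts in {s0, s1, s2, s4}. The reachable pairs whose R-component is accepting are (r3, s1), (r3, s4); in each of them the S-component is accepting too, so the product for L(R) \ L(S) (R-component accepting, S-component rejecting) has no reachable accepting pair and the difference is empty.
Hence every string in L(R) is also in L(S).

Yes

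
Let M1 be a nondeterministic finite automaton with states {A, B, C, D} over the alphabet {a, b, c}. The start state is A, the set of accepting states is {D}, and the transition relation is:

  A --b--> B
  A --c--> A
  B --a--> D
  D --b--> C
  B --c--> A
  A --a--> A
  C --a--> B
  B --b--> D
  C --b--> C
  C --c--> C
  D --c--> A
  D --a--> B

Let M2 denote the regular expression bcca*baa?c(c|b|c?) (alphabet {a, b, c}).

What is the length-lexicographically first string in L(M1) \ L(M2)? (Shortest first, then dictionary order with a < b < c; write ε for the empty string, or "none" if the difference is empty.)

The string ba is accepted by M1 but not by M2.
No shorter string lies in the difference, and ba is the lexicographically first length-2 string in L(M1) \ L(M2).

ba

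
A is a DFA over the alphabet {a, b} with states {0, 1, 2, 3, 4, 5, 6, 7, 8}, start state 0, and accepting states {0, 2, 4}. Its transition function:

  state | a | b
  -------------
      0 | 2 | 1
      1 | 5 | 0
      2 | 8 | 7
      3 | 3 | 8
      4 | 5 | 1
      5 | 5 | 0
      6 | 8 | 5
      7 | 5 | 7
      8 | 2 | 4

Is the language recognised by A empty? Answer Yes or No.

No

The empty string ε is accepted: the run 0 ends in the accepting state 0.
Since at least one string is accepted, L(A) is not empty.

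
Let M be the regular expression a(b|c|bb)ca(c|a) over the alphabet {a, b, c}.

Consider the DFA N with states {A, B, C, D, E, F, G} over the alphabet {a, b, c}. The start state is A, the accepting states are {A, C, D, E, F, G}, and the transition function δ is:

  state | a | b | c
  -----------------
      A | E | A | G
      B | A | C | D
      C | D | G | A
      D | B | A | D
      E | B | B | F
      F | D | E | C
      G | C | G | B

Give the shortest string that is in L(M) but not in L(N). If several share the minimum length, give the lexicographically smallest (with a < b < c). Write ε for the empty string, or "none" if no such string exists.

The string accaa is accepted by M but not by N.
No shorter string lies in the difference, and accaa is the lexicographically first length-5 string in L(M) \ L(N).

accaa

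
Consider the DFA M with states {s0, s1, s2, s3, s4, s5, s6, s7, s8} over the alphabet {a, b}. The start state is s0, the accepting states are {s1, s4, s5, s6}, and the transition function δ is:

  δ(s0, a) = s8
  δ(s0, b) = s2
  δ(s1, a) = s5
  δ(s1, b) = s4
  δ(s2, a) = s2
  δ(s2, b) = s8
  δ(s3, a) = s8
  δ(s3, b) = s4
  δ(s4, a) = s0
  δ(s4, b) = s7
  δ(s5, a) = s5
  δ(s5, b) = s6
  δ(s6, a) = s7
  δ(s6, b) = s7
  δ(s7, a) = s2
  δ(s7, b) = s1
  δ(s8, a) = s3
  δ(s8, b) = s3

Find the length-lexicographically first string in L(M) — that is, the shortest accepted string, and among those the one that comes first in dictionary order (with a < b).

A breadth-first search from s0 reaches an accepting state first via the path s0 → s8 → s3 → s4 on input aab.
No string of length < 3 is accepted (BFS exhausts all shorter strings without reaching an accepting state), and aab is the lexicographically least accepting string of length 3.

aab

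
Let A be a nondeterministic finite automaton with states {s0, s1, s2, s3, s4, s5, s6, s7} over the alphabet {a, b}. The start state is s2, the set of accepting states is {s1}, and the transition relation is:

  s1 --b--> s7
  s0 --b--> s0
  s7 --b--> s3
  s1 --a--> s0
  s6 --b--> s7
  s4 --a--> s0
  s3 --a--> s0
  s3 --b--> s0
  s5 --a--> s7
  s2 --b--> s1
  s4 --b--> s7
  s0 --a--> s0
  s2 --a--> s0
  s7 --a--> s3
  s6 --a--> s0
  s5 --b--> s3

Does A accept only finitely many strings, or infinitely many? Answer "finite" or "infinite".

finite

The useful states (reachable from s2 and able to reach an accepting state) are {s1, s2}.
Restricted to these states the transition graph has no cycle, so every accepting path has bounded length and L is finite.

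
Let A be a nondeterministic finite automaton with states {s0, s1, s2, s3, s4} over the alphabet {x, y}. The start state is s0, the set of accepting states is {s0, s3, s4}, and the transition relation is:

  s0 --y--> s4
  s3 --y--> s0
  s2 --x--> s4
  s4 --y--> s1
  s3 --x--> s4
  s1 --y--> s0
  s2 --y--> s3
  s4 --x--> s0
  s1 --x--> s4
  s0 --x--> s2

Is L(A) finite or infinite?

infinite

State s0 is reachable from the start and can reach an accepting state, and it lies on the cycle s0 → s2 → s3 → s0.
Traversing that cycle any number of times yields accepted strings of unbounded length, so the language is infinite.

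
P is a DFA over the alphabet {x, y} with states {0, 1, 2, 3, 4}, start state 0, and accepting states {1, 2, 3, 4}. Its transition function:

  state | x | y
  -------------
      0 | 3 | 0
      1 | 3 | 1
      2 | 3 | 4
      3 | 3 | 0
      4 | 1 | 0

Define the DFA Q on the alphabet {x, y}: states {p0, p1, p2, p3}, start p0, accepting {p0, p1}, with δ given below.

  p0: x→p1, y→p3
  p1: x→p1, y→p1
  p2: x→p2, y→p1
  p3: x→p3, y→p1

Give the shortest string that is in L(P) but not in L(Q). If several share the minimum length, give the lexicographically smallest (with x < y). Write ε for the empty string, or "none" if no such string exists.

The string yx is accepted by P but not by Q.
No shorter string lies in the difference, and yx is the lexicographically first length-2 string in L(P) \ L(Q).

yx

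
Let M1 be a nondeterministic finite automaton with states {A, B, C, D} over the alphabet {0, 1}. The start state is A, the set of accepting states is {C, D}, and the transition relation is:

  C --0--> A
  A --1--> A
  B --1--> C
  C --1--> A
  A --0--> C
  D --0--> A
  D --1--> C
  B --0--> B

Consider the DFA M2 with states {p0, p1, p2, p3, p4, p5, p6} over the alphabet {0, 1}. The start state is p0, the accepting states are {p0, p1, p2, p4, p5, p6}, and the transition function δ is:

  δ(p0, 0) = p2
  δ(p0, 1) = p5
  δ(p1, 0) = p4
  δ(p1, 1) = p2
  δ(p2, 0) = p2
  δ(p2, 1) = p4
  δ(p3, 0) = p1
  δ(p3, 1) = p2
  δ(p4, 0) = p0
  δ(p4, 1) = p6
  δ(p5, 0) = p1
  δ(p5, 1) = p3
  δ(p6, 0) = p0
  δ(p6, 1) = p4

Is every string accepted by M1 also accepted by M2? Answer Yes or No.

Yes

Exploring the product automaton M1 × M2 from the start pair (A, p0), following both machines on each input symbol, reaches 9 state pairs: (A, p0), (C, p2), (A, p5), (A, p2), (A, p4), (C, p1), (A, p3), (C, p0), (A, p6).
M1 accepts in {C, D} and M2 accepts in {p0, p1, p2, p4, p5, p6}. The reachable pairs whose M1-component is accepting are (C, p2), (C, p1), (C, p0); in each of them the M2-component is accepting too, so the product for L(M1) \ L(M2) (M1-component accepting, M2-component rejecting) has no reachable accepting pair and the difference is empty.
Hence every string in L(M1) is also in L(M2).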